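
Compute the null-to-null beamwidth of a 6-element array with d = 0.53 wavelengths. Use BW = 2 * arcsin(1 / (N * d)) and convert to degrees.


1/(N*d) = 1/(6*0.53) = 0.314465
BW = 2*arcsin(0.314465) = 36.7 degrees

36.7 degrees


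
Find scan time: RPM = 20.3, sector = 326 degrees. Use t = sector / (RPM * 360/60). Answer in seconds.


t = 326 / (20.3 * 360) * 60 = 2.68 s

2.68 s


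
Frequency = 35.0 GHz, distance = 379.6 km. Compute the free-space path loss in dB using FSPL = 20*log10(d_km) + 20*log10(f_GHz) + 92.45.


20*log10(379.6) = 51.59
20*log10(35.0) = 30.88
FSPL = 174.9 dB

174.9 dB


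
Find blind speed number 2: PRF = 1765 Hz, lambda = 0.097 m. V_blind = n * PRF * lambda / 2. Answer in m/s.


V_blind = 2 * 1765 * 0.097 / 2 = 171.2 m/s

171.2 m/s


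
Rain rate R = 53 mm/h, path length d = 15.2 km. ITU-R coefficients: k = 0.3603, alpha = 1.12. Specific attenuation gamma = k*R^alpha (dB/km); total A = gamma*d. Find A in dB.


gamma = 0.3603 * 53^1.12 = 30.750575 dB/km
A = 30.750575 * 15.2 = 467.41 dB

467.41 dB


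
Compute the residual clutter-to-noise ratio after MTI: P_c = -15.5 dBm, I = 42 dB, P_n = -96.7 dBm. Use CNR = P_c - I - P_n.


CNR = -15.5 - 42 - (-96.7) = 39.2 dB

39.2 dB


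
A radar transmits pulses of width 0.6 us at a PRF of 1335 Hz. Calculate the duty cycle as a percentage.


DC = 0.6e-6 * 1335 * 100 = 0.08%

0.08%


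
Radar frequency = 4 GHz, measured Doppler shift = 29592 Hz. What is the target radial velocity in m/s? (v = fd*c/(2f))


v = 29592 * 3e8 / (2 * 4000000000.0) = 1109.7 m/s

1109.7 m/s


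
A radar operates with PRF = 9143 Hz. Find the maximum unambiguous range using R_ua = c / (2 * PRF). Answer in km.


R_ua = 3e8 / (2 * 9143) = 16406.0 m = 16.4 km

16.4 km


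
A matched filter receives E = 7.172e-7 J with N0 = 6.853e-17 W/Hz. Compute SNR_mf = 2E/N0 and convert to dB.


SNR_lin = 2 * 7.172e-7 / 6.853e-17 = 2.093e10
SNR_dB = 10*log10(2.093e10) = 103.2 dB

103.2 dB


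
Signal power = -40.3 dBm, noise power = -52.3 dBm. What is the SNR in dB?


SNR = -40.3 - (-52.3) = 12.0 dB

12.0 dB


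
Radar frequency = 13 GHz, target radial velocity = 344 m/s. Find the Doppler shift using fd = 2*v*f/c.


fd = 2 * 344 * 13000000000.0 / 3e8 = 29813.3 Hz

29813.3 Hz


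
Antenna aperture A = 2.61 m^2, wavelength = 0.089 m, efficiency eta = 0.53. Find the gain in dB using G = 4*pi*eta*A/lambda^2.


G_linear = 4*pi*0.53*2.61/0.089^2 = 2194.55
G_dB = 10*log10(2194.55) = 33.4 dB

33.4 dB


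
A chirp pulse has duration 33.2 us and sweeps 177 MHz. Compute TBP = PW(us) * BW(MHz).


TBP = 33.2 * 177 = 5876.4

5876.4


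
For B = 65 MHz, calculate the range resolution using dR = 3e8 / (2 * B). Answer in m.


dR = 3e8 / (2 * 65000000.0) = 2.31 m

2.31 m


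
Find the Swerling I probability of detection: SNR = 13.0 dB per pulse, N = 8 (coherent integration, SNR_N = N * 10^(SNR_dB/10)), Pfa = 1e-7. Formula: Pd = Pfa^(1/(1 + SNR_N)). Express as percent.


SNR_lin = 10^(13.0/10) = 19.95262
SNR_N = 8 * 19.95262 = 159.62096
1/(1 + SNR_N) = 1/160.62096 = 0.0062258
Pd = (1e-7)^0.0062258 = 0.90452
Pd = 90.5%

90.5%


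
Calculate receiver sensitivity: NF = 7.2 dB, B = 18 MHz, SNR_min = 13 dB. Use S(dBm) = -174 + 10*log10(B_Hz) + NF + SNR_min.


10*log10(18000000.0) = 72.55
S = -174 + 72.55 + 7.2 + 13 = -81.2 dBm

-81.2 dBm


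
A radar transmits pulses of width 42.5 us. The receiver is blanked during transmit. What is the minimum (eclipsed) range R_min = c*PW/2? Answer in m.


R_min = 3e8 * 42.5e-6 / 2 = 6375.0 m

6375.0 m


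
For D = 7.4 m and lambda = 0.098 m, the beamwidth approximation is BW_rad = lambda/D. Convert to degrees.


BW_rad = 0.098 / 7.4 = 0.013243
BW_deg = 0.76 degrees

0.76 degrees


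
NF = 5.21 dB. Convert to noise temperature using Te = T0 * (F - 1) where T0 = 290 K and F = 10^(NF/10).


NF_lin = 10^(5.21/10) = 3.318945
Te = 290 * (3.318945 - 1) = 672.5 K

672.5 K


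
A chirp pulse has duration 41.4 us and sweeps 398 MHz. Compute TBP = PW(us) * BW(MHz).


TBP = 41.4 * 398 = 16477.2

16477.2


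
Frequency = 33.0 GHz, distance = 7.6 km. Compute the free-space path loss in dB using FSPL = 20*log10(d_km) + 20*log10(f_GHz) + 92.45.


20*log10(7.6) = 17.62
20*log10(33.0) = 30.37
FSPL = 140.4 dB

140.4 dB


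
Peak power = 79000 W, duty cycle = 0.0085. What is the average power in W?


P_avg = 79000 * 0.0085 = 671.5 W

671.5 W


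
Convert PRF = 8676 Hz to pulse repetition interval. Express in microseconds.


PRI = 1/8676 = 0.0001152605 s = 115.3 us

115.3 us


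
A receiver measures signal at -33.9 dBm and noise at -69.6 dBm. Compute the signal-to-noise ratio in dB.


SNR = -33.9 - (-69.6) = 35.7 dB

35.7 dB


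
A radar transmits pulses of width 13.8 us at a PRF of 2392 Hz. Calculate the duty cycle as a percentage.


DC = 13.8e-6 * 2392 * 100 = 3.3%

3.3%


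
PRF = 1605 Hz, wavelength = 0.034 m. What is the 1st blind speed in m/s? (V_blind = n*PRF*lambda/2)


V_blind = 1 * 1605 * 0.034 / 2 = 27.3 m/s

27.3 m/s


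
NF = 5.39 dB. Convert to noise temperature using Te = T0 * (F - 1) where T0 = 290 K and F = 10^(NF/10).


NF_lin = 10^(5.39/10) = 3.459394
Te = 290 * (3.459394 - 1) = 713.2 K

713.2 K


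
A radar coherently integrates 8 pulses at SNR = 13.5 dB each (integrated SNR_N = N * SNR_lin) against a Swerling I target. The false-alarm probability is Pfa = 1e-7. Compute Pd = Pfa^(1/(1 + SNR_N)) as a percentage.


SNR_lin = 10^(13.5/10) = 22.38721
SNR_N = 8 * 22.38721 = 179.09768
1/(1 + SNR_N) = 1/180.09768 = 0.0055525
Pd = (1e-7)^0.0055525 = 0.91439
Pd = 91.4%

91.4%


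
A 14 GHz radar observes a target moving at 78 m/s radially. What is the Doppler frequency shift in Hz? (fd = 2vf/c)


fd = 2 * 78 * 14000000000.0 / 3e8 = 7280.0 Hz

7280.0 Hz


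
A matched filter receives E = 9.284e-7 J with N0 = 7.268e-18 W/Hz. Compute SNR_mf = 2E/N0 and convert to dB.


SNR_lin = 2 * 9.284e-7 / 7.268e-18 = 2.555e11
SNR_dB = 10*log10(2.555e11) = 114.1 dB

114.1 dB


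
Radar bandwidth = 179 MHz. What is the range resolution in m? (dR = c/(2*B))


dR = 3e8 / (2 * 179000000.0) = 0.84 m

0.84 m


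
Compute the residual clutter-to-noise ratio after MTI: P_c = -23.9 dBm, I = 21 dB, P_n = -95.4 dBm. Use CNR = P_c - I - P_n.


CNR = -23.9 - 21 - (-95.4) = 50.5 dB

50.5 dB


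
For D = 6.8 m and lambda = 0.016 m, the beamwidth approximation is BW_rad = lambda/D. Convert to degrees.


BW_rad = 0.016 / 6.8 = 0.002353
BW_deg = 0.13 degrees

0.13 degrees


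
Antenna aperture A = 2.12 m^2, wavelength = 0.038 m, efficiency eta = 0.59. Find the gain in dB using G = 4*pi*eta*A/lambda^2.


G_linear = 4*pi*0.59*2.12/0.038^2 = 10885.05
G_dB = 10*log10(10885.05) = 40.4 dB

40.4 dB


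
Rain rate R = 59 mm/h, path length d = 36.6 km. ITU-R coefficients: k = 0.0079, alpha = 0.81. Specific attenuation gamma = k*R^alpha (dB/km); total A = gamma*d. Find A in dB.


gamma = 0.0079 * 59^0.81 = 0.214792 dB/km
A = 0.214792 * 36.6 = 7.86 dB

7.86 dB


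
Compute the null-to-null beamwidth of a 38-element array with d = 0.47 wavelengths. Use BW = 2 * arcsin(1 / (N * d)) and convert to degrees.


1/(N*d) = 1/(38*0.47) = 0.055991
BW = 2*arcsin(0.055991) = 6.4 degrees

6.4 degrees


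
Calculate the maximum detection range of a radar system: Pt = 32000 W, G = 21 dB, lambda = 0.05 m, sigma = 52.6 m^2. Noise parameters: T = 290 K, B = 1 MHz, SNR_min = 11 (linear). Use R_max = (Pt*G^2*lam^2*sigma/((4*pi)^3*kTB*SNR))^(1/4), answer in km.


G_lin = 10^(21/10) = 125.892541
R^4 = 32000 * 125.892541^2 * 0.05^2 * 52.6 / ((4*pi)^3 * 1.38e-23 * 290 * 1000000.0 * 11)
R^4 = 7.63443e17 m^4
R_max = (7.63443e17)^(1/4) = 29559.3 m = 29.6 km

29.6 km


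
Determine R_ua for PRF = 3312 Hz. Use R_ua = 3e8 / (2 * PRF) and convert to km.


R_ua = 3e8 / (2 * 3312) = 45289.9 m = 45.3 km

45.3 km


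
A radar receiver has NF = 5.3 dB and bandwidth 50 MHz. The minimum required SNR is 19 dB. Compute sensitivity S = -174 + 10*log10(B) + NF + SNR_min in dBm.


10*log10(50000000.0) = 76.99
S = -174 + 76.99 + 5.3 + 19 = -72.7 dBm

-72.7 dBm


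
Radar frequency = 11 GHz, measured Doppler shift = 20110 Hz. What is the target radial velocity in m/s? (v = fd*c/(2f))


v = 20110 * 3e8 / (2 * 11000000000.0) = 274.2 m/s

274.2 m/s


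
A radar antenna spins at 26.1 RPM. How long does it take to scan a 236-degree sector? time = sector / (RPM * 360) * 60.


t = 236 / (26.1 * 360) * 60 = 1.51 s

1.51 s


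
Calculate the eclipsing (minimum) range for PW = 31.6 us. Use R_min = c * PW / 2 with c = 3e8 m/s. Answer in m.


R_min = 3e8 * 31.6e-6 / 2 = 4740.0 m

4740.0 m


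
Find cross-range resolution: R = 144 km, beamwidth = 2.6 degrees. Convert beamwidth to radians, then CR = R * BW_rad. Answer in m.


BW_rad = 0.045378561
CR = 144000 * 0.045378561 = 6534.5 m

6534.5 m


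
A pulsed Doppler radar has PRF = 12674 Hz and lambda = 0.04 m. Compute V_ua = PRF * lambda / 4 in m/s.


V_ua = 12674 * 0.04 / 4 = 126.7 m/s

126.7 m/s


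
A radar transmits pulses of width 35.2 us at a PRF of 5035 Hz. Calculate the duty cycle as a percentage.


DC = 35.2e-6 * 5035 * 100 = 17.72%

17.72%


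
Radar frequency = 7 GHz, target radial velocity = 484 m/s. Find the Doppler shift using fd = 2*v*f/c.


fd = 2 * 484 * 7000000000.0 / 3e8 = 22586.7 Hz

22586.7 Hz


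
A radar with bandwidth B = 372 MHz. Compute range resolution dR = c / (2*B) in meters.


dR = 3e8 / (2 * 372000000.0) = 0.4 m

0.4 m


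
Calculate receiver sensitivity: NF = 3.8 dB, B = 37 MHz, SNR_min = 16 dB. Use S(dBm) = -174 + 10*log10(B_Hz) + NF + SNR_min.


10*log10(37000000.0) = 75.68
S = -174 + 75.68 + 3.8 + 16 = -78.5 dBm

-78.5 dBm


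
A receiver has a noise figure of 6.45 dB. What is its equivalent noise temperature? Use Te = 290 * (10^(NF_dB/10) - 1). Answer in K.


NF_lin = 10^(6.45/10) = 4.415704
Te = 290 * (4.415704 - 1) = 990.6 K

990.6 K


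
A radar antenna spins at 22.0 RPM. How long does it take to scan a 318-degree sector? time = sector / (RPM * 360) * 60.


t = 318 / (22.0 * 360) * 60 = 2.41 s

2.41 s


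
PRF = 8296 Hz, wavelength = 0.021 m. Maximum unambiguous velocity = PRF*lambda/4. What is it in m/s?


V_ua = 8296 * 0.021 / 4 = 43.6 m/s

43.6 m/s


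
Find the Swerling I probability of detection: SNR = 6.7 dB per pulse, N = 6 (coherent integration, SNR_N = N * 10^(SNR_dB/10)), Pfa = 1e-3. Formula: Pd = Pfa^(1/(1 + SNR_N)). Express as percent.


SNR_lin = 10^(6.7/10) = 4.67735
SNR_N = 6 * 4.67735 = 28.0641
1/(1 + SNR_N) = 1/29.0641 = 0.0344067
Pd = (1e-3)^0.0344067 = 0.78846
Pd = 78.8%

78.8%


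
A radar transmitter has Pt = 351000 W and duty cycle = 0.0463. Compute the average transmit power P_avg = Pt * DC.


P_avg = 351000 * 0.0463 = 16251.3 W

16251.3 W


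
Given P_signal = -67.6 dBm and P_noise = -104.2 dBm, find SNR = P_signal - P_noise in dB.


SNR = -67.6 - (-104.2) = 36.6 dB

36.6 dB


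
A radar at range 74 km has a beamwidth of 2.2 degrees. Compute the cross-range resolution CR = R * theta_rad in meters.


BW_rad = 0.038397244
CR = 74000 * 0.038397244 = 2841.4 m

2841.4 m


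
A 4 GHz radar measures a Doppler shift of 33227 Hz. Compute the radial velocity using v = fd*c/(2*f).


v = 33227 * 3e8 / (2 * 4000000000.0) = 1246.0 m/s

1246.0 m/s


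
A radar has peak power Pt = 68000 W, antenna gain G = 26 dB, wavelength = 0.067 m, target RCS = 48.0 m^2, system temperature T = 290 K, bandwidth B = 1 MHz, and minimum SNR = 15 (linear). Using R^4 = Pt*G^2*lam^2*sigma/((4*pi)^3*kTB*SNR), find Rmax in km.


G_lin = 10^(26/10) = 398.107171
R^4 = 68000 * 398.107171^2 * 0.067^2 * 48.0 / ((4*pi)^3 * 1.38e-23 * 290 * 1000000.0 * 15)
R^4 = 1.9494e19 m^4
R_max = (1.9494e19)^(1/4) = 66447.0 m = 66.4 km

66.4 km


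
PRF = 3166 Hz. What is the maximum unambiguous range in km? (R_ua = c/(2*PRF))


R_ua = 3e8 / (2 * 3166) = 47378.4 m = 47.4 km

47.4 km


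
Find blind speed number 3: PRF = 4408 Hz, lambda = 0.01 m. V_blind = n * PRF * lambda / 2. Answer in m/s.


V_blind = 3 * 4408 * 0.01 / 2 = 66.1 m/s

66.1 m/s


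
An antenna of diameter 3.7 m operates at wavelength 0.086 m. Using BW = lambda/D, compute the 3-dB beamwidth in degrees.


BW_rad = 0.086 / 3.7 = 0.023243
BW_deg = 1.33 degrees

1.33 degrees


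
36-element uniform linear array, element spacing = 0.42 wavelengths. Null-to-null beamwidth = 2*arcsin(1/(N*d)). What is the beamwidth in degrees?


1/(N*d) = 1/(36*0.42) = 0.066138
BW = 2*arcsin(0.066138) = 7.6 degrees

7.6 degrees


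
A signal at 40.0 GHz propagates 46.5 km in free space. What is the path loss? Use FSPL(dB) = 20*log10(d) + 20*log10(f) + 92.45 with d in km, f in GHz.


20*log10(46.5) = 33.35
20*log10(40.0) = 32.04
FSPL = 157.8 dB

157.8 dB


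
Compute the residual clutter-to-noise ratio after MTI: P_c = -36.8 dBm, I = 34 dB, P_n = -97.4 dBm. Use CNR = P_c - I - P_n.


CNR = -36.8 - 34 - (-97.4) = 26.6 dB

26.6 dB


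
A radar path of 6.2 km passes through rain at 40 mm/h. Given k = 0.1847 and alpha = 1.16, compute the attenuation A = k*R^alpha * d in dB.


gamma = 0.1847 * 40^1.16 = 13.330808 dB/km
A = 13.330808 * 6.2 = 82.65 dB

82.65 dB


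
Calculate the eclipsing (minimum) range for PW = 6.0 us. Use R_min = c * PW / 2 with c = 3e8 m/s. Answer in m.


R_min = 3e8 * 6.0e-6 / 2 = 900.0 m

900.0 m


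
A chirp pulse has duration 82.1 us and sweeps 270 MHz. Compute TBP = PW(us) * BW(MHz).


TBP = 82.1 * 270 = 22167.0

22167.0


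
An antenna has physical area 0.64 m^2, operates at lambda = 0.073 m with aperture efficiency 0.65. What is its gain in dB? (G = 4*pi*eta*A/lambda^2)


G_linear = 4*pi*0.65*0.64/0.073^2 = 980.97
G_dB = 10*log10(980.97) = 29.9 dB

29.9 dB


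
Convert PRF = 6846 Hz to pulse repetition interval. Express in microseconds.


PRI = 1/6846 = 0.0001460707 s = 146.1 us

146.1 us


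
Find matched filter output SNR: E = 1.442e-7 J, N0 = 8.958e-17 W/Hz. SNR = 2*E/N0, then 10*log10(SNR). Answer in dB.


SNR_lin = 2 * 1.442e-7 / 8.958e-17 = 3.219e9
SNR_dB = 10*log10(3.219e9) = 95.1 dB

95.1 dB


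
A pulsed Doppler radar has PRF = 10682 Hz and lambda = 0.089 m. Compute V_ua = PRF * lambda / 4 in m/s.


V_ua = 10682 * 0.089 / 4 = 237.7 m/s

237.7 m/s


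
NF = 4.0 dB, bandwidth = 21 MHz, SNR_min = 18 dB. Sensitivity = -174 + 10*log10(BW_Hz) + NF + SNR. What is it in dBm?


10*log10(21000000.0) = 73.22
S = -174 + 73.22 + 4.0 + 18 = -78.8 dBm

-78.8 dBm


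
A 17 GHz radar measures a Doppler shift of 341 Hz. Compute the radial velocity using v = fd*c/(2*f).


v = 341 * 3e8 / (2 * 17000000000.0) = 3.0 m/s

3.0 m/s


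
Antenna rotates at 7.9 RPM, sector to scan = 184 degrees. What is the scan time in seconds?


t = 184 / (7.9 * 360) * 60 = 3.88 s

3.88 s


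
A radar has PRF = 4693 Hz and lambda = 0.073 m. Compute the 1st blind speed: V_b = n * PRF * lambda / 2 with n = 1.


V_blind = 1 * 4693 * 0.073 / 2 = 171.3 m/s

171.3 m/s


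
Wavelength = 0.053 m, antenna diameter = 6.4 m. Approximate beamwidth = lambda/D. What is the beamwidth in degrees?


BW_rad = 0.053 / 6.4 = 0.008281
BW_deg = 0.47 degrees

0.47 degrees


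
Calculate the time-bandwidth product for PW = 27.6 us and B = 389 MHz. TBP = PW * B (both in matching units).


TBP = 27.6 * 389 = 10736.4

10736.4


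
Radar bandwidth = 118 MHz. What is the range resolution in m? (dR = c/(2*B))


dR = 3e8 / (2 * 118000000.0) = 1.27 m

1.27 m


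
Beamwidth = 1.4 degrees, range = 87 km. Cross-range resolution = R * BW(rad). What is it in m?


BW_rad = 0.02443461
CR = 87000 * 0.02443461 = 2125.8 m

2125.8 m


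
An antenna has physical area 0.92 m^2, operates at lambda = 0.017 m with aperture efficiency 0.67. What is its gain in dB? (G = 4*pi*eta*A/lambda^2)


G_linear = 4*pi*0.67*0.92/0.017^2 = 26802.46
G_dB = 10*log10(26802.46) = 44.3 dB

44.3 dB


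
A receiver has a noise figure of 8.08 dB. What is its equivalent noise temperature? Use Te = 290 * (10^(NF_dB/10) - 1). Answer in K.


NF_lin = 10^(8.08/10) = 6.426877
Te = 290 * (6.426877 - 1) = 1573.8 K

1573.8 K


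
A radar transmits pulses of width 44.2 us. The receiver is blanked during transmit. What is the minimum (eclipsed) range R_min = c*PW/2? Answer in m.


R_min = 3e8 * 44.2e-6 / 2 = 6630.0 m

6630.0 m


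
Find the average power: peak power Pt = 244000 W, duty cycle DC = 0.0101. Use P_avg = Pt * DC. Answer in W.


P_avg = 244000 * 0.0101 = 2464.4 W

2464.4 W


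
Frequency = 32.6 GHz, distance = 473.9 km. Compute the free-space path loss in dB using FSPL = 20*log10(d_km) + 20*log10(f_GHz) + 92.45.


20*log10(473.9) = 53.51
20*log10(32.6) = 30.26
FSPL = 176.2 dB

176.2 dB


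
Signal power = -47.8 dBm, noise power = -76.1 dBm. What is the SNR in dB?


SNR = -47.8 - (-76.1) = 28.3 dB

28.3 dB


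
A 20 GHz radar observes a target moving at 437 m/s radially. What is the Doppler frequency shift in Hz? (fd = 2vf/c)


fd = 2 * 437 * 20000000000.0 / 3e8 = 58266.7 Hz

58266.7 Hz


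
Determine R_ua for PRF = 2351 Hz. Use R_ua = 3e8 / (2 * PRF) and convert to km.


R_ua = 3e8 / (2 * 2351) = 63802.6 m = 63.8 km

63.8 km


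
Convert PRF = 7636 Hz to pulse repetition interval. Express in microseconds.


PRI = 1/7636 = 0.0001309586 s = 131.0 us

131.0 us


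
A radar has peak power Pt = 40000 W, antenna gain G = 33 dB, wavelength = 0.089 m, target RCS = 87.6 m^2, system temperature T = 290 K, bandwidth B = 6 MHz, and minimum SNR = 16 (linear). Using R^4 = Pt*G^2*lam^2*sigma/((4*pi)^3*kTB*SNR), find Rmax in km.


G_lin = 10^(33/10) = 1995.262315
R^4 = 40000 * 1995.262315^2 * 0.089^2 * 87.6 / ((4*pi)^3 * 1.38e-23 * 290 * 6000000.0 * 16)
R^4 = 1.44933e20 m^4
R_max = (1.44933e20)^(1/4) = 109721.5 m = 109.7 km

109.7 km


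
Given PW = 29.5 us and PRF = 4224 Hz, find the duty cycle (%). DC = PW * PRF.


DC = 29.5e-6 * 4224 * 100 = 12.46%

12.46%


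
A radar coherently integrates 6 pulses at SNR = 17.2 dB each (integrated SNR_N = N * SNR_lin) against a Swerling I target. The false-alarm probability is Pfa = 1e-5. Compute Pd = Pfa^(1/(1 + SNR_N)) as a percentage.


SNR_lin = 10^(17.2/10) = 52.48075
SNR_N = 6 * 52.48075 = 314.8845
1/(1 + SNR_N) = 1/315.8845 = 0.0031657
Pd = (1e-5)^0.0031657 = 0.96421
Pd = 96.4%

96.4%


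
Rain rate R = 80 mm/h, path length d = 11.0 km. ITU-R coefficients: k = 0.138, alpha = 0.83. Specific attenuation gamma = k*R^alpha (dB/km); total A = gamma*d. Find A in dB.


gamma = 0.138 * 80^0.83 = 5.241357 dB/km
A = 5.241357 * 11.0 = 57.65 dB

57.65 dB


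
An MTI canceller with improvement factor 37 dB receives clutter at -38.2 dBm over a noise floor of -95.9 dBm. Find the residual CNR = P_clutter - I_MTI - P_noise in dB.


CNR = -38.2 - 37 - (-95.9) = 20.7 dB

20.7 dB


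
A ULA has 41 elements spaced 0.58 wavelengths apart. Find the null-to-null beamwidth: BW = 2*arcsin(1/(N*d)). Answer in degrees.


1/(N*d) = 1/(41*0.58) = 0.042052
BW = 2*arcsin(0.042052) = 4.8 degrees

4.8 degrees


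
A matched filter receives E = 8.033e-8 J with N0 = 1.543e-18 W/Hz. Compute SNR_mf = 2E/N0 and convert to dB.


SNR_lin = 2 * 8.033e-8 / 1.543e-18 = 1.041e11
SNR_dB = 10*log10(1.041e11) = 110.2 dB

110.2 dB


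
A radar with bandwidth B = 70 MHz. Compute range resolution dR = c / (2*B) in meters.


dR = 3e8 / (2 * 70000000.0) = 2.14 m

2.14 m


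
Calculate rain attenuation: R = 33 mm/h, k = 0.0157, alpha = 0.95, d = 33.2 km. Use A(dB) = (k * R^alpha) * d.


gamma = 0.0157 * 33^0.95 = 0.434999 dB/km
A = 0.434999 * 33.2 = 14.44 dB

14.44 dB


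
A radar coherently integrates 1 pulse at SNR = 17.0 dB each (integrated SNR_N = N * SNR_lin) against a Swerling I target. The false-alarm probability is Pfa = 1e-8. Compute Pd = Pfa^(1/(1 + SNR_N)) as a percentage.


SNR_lin = 10^(17.0/10) = 50.11872
SNR_N = 1 * 50.11872 = 50.11872
1/(1 + SNR_N) = 1/51.11872 = 0.0195623
Pd = (1e-8)^0.0195623 = 0.69743
Pd = 69.7%

69.7%


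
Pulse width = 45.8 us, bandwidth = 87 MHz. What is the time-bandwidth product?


TBP = 45.8 * 87 = 3984.6

3984.6


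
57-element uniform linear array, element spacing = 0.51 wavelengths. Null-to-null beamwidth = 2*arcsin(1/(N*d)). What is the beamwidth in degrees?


1/(N*d) = 1/(57*0.51) = 0.0344
BW = 2*arcsin(0.0344) = 3.9 degrees

3.9 degrees


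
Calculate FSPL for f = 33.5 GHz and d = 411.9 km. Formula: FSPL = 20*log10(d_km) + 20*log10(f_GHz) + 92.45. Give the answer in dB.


20*log10(411.9) = 52.3
20*log10(33.5) = 30.5
FSPL = 175.2 dB

175.2 dB


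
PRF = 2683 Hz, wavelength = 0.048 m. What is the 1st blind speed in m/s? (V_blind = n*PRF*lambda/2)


V_blind = 1 * 2683 * 0.048 / 2 = 64.4 m/s

64.4 m/s


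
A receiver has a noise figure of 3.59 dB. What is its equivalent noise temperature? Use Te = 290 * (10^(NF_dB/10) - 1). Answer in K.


NF_lin = 10^(3.59/10) = 2.285599
Te = 290 * (2.285599 - 1) = 372.8 K

372.8 K


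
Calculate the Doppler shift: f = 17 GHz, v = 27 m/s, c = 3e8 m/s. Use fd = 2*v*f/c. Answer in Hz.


fd = 2 * 27 * 17000000000.0 / 3e8 = 3060.0 Hz

3060.0 Hz


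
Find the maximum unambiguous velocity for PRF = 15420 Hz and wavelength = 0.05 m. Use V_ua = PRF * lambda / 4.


V_ua = 15420 * 0.05 / 4 = 192.8 m/s

192.8 m/s


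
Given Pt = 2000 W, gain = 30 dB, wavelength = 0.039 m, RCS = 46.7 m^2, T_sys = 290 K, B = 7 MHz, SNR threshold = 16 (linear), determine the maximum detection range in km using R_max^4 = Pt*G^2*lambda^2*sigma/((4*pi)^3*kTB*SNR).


G_lin = 10^(30/10) = 1000.0
R^4 = 2000 * 1000.0^2 * 0.039^2 * 46.7 / ((4*pi)^3 * 1.38e-23 * 290 * 7000000.0 * 16)
R^4 = 1.59717e17 m^4
R_max = (1.59717e17)^(1/4) = 19991.2 m = 20.0 km

20.0 km


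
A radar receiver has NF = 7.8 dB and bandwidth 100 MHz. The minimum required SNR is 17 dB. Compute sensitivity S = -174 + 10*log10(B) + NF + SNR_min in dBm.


10*log10(100000000.0) = 80.0
S = -174 + 80.0 + 7.8 + 17 = -69.2 dBm

-69.2 dBm


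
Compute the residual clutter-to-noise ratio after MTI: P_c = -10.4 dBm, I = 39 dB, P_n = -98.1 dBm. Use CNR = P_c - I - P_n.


CNR = -10.4 - 39 - (-98.1) = 48.7 dB

48.7 dB


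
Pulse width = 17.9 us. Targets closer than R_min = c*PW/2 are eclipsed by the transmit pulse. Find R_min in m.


R_min = 3e8 * 17.9e-6 / 2 = 2685.0 m

2685.0 m


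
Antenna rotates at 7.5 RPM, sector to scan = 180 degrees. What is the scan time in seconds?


t = 180 / (7.5 * 360) * 60 = 4.0 s

4.0 s


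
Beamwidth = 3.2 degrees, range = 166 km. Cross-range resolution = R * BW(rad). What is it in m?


BW_rad = 0.055850536
CR = 166000 * 0.055850536 = 9271.2 m

9271.2 m


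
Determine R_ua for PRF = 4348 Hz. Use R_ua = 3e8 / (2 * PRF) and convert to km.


R_ua = 3e8 / (2 * 4348) = 34498.6 m = 34.5 km

34.5 km


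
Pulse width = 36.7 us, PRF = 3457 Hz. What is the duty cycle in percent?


DC = 36.7e-6 * 3457 * 100 = 12.69%

12.69%


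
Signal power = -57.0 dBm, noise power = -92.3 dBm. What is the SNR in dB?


SNR = -57.0 - (-92.3) = 35.3 dB

35.3 dB


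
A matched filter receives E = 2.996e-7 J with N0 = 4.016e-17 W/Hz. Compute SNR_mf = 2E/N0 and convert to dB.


SNR_lin = 2 * 2.996e-7 / 4.016e-17 = 1.492e10
SNR_dB = 10*log10(1.492e10) = 101.7 dB

101.7 dB


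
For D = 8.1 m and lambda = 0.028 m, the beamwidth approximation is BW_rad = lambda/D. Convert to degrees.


BW_rad = 0.028 / 8.1 = 0.003457
BW_deg = 0.2 degrees

0.2 degrees


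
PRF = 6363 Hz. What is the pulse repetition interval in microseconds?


PRI = 1/6363 = 0.0001571586 s = 157.2 us

157.2 us


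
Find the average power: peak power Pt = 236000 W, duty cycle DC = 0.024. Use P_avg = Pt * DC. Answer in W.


P_avg = 236000 * 0.024 = 5664.0 W

5664.0 W


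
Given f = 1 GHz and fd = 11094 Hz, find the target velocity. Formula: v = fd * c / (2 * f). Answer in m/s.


v = 11094 * 3e8 / (2 * 1000000000.0) = 1664.1 m/s

1664.1 m/s


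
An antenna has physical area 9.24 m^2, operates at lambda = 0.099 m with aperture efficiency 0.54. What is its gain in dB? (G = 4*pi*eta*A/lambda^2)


G_linear = 4*pi*0.54*9.24/0.099^2 = 6397.43
G_dB = 10*log10(6397.43) = 38.1 dB

38.1 dB


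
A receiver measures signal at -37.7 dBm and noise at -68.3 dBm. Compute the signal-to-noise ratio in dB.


SNR = -37.7 - (-68.3) = 30.6 dB

30.6 dB


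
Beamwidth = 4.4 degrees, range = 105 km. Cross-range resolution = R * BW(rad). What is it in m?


BW_rad = 0.076794487
CR = 105000 * 0.076794487 = 8063.4 m

8063.4 m


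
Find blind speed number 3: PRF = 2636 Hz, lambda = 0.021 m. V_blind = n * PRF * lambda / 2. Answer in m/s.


V_blind = 3 * 2636 * 0.021 / 2 = 83.0 m/s

83.0 m/s


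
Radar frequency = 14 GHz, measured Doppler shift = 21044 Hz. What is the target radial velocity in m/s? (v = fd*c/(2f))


v = 21044 * 3e8 / (2 * 14000000000.0) = 225.5 m/s

225.5 m/s


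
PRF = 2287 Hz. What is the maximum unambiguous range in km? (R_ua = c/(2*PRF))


R_ua = 3e8 / (2 * 2287) = 65588.1 m = 65.6 km

65.6 km


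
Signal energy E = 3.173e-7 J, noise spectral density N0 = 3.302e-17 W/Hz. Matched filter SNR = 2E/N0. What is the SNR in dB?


SNR_lin = 2 * 3.173e-7 / 3.302e-17 = 1.922e10
SNR_dB = 10*log10(1.922e10) = 102.8 dB

102.8 dB


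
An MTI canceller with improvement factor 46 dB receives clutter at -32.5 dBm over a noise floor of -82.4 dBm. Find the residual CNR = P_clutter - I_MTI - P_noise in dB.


CNR = -32.5 - 46 - (-82.4) = 3.9 dB

3.9 dB


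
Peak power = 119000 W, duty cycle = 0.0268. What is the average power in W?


P_avg = 119000 * 0.0268 = 3189.2 W

3189.2 W


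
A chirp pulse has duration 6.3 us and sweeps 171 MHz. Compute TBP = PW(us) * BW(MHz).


TBP = 6.3 * 171 = 1077.3

1077.3


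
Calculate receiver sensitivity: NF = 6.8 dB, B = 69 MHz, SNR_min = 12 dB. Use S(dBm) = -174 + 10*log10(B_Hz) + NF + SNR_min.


10*log10(69000000.0) = 78.39
S = -174 + 78.39 + 6.8 + 12 = -76.8 dBm

-76.8 dBm


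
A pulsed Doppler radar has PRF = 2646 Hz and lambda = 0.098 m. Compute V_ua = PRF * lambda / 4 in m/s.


V_ua = 2646 * 0.098 / 4 = 64.8 m/s

64.8 m/s


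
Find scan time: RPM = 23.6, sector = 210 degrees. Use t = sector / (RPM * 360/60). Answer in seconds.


t = 210 / (23.6 * 360) * 60 = 1.48 s

1.48 s


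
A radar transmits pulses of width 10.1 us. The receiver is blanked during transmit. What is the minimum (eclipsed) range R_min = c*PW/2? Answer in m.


R_min = 3e8 * 10.1e-6 / 2 = 1515.0 m

1515.0 m


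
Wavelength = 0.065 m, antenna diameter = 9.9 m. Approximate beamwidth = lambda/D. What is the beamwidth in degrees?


BW_rad = 0.065 / 9.9 = 0.006566
BW_deg = 0.38 degrees

0.38 degrees


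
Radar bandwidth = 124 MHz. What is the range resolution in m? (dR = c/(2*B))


dR = 3e8 / (2 * 124000000.0) = 1.21 m

1.21 m


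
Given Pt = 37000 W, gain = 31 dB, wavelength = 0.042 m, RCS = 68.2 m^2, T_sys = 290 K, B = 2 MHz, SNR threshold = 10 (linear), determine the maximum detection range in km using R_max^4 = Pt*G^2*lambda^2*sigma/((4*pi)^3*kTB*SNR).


G_lin = 10^(31/10) = 1258.925412
R^4 = 37000 * 1258.925412^2 * 0.042^2 * 68.2 / ((4*pi)^3 * 1.38e-23 * 290 * 2000000.0 * 10)
R^4 = 4.44169e19 m^4
R_max = (4.44169e19)^(1/4) = 81637.0 m = 81.6 km

81.6 km


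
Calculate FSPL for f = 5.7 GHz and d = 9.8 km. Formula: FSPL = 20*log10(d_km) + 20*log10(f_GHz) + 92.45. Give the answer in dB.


20*log10(9.8) = 19.82
20*log10(5.7) = 15.12
FSPL = 127.4 dB

127.4 dB


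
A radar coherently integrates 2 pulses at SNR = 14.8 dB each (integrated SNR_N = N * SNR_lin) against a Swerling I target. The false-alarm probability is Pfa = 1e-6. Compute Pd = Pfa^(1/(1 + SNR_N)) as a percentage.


SNR_lin = 10^(14.8/10) = 30.19952
SNR_N = 2 * 30.19952 = 60.39904
1/(1 + SNR_N) = 1/61.39904 = 0.0162869
Pd = (1e-6)^0.0162869 = 0.79851
Pd = 79.9%

79.9%


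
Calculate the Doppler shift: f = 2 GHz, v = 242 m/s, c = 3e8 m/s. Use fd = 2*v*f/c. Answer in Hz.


fd = 2 * 242 * 2000000000.0 / 3e8 = 3226.7 Hz

3226.7 Hz


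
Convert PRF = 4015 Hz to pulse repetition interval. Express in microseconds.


PRI = 1/4015 = 0.000249066 s = 249.1 us

249.1 us


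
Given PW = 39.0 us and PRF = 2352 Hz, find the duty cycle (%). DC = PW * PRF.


DC = 39.0e-6 * 2352 * 100 = 9.17%

9.17%


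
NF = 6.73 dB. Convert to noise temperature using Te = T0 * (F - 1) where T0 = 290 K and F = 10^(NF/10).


NF_lin = 10^(6.73/10) = 4.709773
Te = 290 * (4.709773 - 1) = 1075.8 K

1075.8 K


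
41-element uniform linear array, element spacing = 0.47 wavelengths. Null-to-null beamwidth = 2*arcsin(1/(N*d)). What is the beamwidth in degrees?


1/(N*d) = 1/(41*0.47) = 0.051894
BW = 2*arcsin(0.051894) = 5.9 degrees

5.9 degrees


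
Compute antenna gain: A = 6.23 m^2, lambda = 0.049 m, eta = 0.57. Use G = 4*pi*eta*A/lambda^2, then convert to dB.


G_linear = 4*pi*0.57*6.23/0.049^2 = 18585.77
G_dB = 10*log10(18585.77) = 42.7 dB

42.7 dB


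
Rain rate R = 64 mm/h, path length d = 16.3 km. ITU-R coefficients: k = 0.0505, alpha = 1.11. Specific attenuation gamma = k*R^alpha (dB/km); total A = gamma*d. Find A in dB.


gamma = 0.0505 * 64^1.11 = 5.106827 dB/km
A = 5.106827 * 16.3 = 83.24 dB

83.24 dB


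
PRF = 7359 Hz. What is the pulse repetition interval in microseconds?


PRI = 1/7359 = 0.000135888 s = 135.9 us

135.9 us


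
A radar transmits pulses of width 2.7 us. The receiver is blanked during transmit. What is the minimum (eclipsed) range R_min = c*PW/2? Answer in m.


R_min = 3e8 * 2.7e-6 / 2 = 405.0 m

405.0 m


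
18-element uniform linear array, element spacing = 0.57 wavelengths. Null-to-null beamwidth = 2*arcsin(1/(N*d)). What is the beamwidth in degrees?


1/(N*d) = 1/(18*0.57) = 0.097466
BW = 2*arcsin(0.097466) = 11.2 degrees

11.2 degrees


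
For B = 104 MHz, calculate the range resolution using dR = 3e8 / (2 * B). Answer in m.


dR = 3e8 / (2 * 104000000.0) = 1.44 m

1.44 m


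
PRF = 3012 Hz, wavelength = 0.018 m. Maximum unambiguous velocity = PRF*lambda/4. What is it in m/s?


V_ua = 3012 * 0.018 / 4 = 13.6 m/s

13.6 m/s


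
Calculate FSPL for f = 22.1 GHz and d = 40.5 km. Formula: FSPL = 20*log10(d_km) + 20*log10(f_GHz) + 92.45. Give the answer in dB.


20*log10(40.5) = 32.15
20*log10(22.1) = 26.89
FSPL = 151.5 dB

151.5 dB


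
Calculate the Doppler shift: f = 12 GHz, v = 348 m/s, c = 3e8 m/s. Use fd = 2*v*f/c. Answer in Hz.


fd = 2 * 348 * 12000000000.0 / 3e8 = 27840.0 Hz

27840.0 Hz


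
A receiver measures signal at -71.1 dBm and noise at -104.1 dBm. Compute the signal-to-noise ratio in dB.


SNR = -71.1 - (-104.1) = 33.0 dB

33.0 dB


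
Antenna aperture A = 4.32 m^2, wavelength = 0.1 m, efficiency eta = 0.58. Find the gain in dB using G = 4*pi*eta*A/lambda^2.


G_linear = 4*pi*0.58*4.32/0.1^2 = 3148.63
G_dB = 10*log10(3148.63) = 35.0 dB

35.0 dB


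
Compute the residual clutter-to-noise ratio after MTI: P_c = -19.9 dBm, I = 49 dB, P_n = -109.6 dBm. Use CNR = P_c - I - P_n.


CNR = -19.9 - 49 - (-109.6) = 40.7 dB

40.7 dB


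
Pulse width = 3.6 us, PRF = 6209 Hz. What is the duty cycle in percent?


DC = 3.6e-6 * 6209 * 100 = 2.24%

2.24%


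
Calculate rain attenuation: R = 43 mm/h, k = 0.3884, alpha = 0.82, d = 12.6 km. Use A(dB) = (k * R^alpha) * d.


gamma = 0.3884 * 43^0.82 = 8.486397 dB/km
A = 8.486397 * 12.6 = 106.93 dB

106.93 dB


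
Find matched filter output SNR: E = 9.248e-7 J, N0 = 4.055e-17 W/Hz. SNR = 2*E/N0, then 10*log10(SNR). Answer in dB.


SNR_lin = 2 * 9.248e-7 / 4.055e-17 = 4.561e10
SNR_dB = 10*log10(4.561e10) = 106.6 dB

106.6 dB


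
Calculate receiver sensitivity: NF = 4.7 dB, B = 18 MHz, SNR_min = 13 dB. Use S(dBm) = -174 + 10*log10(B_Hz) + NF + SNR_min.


10*log10(18000000.0) = 72.55
S = -174 + 72.55 + 4.7 + 13 = -83.7 dBm

-83.7 dBm


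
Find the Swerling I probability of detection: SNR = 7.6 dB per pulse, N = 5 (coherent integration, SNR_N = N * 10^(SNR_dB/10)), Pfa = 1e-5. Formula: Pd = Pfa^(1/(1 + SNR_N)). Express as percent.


SNR_lin = 10^(7.6/10) = 5.7544
SNR_N = 5 * 5.7544 = 28.772
1/(1 + SNR_N) = 1/29.772 = 0.0335886
Pd = (1e-5)^0.0335886 = 0.67929
Pd = 67.9%

67.9%


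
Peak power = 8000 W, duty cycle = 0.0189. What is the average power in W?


P_avg = 8000 * 0.0189 = 151.2 W

151.2 W


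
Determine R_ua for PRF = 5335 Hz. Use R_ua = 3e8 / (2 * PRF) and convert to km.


R_ua = 3e8 / (2 * 5335) = 28116.2 m = 28.1 km

28.1 km


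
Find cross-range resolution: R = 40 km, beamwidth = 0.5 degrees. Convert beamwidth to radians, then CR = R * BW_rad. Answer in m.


BW_rad = 0.008726646
CR = 40000 * 0.008726646 = 349.1 m

349.1 m


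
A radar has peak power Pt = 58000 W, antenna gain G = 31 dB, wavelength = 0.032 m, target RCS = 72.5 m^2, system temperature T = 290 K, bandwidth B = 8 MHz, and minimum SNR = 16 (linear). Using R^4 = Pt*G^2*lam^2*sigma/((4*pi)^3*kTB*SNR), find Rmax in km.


G_lin = 10^(31/10) = 1258.925412
R^4 = 58000 * 1258.925412^2 * 0.032^2 * 72.5 / ((4*pi)^3 * 1.38e-23 * 290 * 8000000.0 * 16)
R^4 = 6.7135e18 m^4
R_max = (6.7135e18)^(1/4) = 50902.3 m = 50.9 km

50.9 km


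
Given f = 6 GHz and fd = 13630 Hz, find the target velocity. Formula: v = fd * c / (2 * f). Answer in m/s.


v = 13630 * 3e8 / (2 * 6000000000.0) = 340.8 m/s

340.8 m/s


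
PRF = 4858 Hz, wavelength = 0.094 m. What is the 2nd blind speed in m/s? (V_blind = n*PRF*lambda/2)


V_blind = 2 * 4858 * 0.094 / 2 = 456.7 m/s

456.7 m/s


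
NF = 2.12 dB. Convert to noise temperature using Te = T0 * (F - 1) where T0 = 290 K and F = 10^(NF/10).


NF_lin = 10^(2.12/10) = 1.629296
Te = 290 * (1.629296 - 1) = 182.5 K

182.5 K


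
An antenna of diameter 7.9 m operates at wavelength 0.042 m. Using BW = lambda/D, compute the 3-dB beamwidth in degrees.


BW_rad = 0.042 / 7.9 = 0.005316
BW_deg = 0.3 degrees

0.3 degrees


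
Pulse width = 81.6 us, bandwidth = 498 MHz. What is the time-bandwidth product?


TBP = 81.6 * 498 = 40636.8

40636.8


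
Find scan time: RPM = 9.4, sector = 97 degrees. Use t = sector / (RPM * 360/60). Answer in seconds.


t = 97 / (9.4 * 360) * 60 = 1.72 s

1.72 s


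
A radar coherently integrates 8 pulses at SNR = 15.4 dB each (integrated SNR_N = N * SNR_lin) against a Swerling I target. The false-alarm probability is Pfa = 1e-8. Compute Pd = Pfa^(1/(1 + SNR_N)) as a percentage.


SNR_lin = 10^(15.4/10) = 34.67369
SNR_N = 8 * 34.67369 = 277.38952
1/(1 + SNR_N) = 1/278.38952 = 0.0035921
Pd = (1e-8)^0.0035921 = 0.93597
Pd = 93.6%

93.6%


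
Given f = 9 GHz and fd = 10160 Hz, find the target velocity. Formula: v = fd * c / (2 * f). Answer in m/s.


v = 10160 * 3e8 / (2 * 9000000000.0) = 169.3 m/s

169.3 m/s


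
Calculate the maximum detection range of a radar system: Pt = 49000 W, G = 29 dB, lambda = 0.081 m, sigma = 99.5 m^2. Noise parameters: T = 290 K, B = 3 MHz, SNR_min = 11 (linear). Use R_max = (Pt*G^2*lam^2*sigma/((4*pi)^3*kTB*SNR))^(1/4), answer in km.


G_lin = 10^(29/10) = 794.328235
R^4 = 49000 * 794.328235^2 * 0.081^2 * 99.5 / ((4*pi)^3 * 1.38e-23 * 290 * 3000000.0 * 11)
R^4 = 7.70138e19 m^4
R_max = (7.70138e19)^(1/4) = 93679.0 m = 93.7 km

93.7 km


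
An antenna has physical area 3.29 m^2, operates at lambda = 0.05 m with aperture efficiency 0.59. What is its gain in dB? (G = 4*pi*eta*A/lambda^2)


G_linear = 4*pi*0.59*3.29/0.05^2 = 9757.03
G_dB = 10*log10(9757.03) = 39.9 dB

39.9 dB


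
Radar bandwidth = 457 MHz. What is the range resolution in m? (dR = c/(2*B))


dR = 3e8 / (2 * 457000000.0) = 0.33 m

0.33 m


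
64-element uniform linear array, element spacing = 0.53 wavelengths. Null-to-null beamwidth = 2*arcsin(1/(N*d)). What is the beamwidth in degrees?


1/(N*d) = 1/(64*0.53) = 0.029481
BW = 2*arcsin(0.029481) = 3.4 degrees

3.4 degrees


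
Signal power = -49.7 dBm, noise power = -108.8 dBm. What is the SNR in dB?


SNR = -49.7 - (-108.8) = 59.1 dB

59.1 dB


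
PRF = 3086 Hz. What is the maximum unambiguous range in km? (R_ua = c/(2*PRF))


R_ua = 3e8 / (2 * 3086) = 48606.6 m = 48.6 km

48.6 km


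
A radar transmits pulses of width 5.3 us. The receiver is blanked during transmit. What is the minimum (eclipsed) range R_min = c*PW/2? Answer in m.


R_min = 3e8 * 5.3e-6 / 2 = 795.0 m

795.0 m


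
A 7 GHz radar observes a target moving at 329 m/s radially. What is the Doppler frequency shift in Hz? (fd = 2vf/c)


fd = 2 * 329 * 7000000000.0 / 3e8 = 15353.3 Hz

15353.3 Hz


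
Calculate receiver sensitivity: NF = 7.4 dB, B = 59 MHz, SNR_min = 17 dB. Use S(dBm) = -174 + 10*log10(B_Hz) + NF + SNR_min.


10*log10(59000000.0) = 77.71
S = -174 + 77.71 + 7.4 + 17 = -71.9 dBm

-71.9 dBm


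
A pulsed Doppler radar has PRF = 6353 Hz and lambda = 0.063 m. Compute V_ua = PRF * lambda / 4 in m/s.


V_ua = 6353 * 0.063 / 4 = 100.1 m/s

100.1 m/s


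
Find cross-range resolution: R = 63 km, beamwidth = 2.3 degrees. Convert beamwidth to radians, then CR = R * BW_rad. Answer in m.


BW_rad = 0.040142573
CR = 63000 * 0.040142573 = 2529.0 m

2529.0 m


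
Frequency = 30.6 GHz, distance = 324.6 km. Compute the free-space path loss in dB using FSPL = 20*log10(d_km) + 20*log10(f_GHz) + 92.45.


20*log10(324.6) = 50.23
20*log10(30.6) = 29.71
FSPL = 172.4 dB

172.4 dB


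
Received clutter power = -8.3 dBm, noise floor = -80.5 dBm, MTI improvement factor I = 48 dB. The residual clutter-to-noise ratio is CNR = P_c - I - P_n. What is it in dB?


CNR = -8.3 - 48 - (-80.5) = 24.2 dB

24.2 dB


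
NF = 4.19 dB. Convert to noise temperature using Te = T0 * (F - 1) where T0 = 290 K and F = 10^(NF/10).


NF_lin = 10^(4.19/10) = 2.624219
Te = 290 * (2.624219 - 1) = 471.0 K

471.0 K


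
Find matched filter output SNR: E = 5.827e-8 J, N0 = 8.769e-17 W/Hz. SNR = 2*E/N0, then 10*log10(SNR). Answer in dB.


SNR_lin = 2 * 5.827e-8 / 8.769e-17 = 1.329e9
SNR_dB = 10*log10(1.329e9) = 91.2 dB

91.2 dB


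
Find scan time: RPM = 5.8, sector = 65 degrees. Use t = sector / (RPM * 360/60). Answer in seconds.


t = 65 / (5.8 * 360) * 60 = 1.87 s

1.87 s


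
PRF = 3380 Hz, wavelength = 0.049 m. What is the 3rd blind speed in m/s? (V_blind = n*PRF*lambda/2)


V_blind = 3 * 3380 * 0.049 / 2 = 248.4 m/s

248.4 m/s


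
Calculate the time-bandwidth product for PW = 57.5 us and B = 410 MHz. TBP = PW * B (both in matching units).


TBP = 57.5 * 410 = 23575.0

23575.0


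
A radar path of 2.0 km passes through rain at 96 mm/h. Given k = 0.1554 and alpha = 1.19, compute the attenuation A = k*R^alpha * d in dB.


gamma = 0.1554 * 96^1.19 = 35.510254 dB/km
A = 35.510254 * 2.0 = 71.02 dB

71.02 dB


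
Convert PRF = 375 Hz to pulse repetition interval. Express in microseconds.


PRI = 1/375 = 0.0026666667 s = 2666.7 us

2666.7 us


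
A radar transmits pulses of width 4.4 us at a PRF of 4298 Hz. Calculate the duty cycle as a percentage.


DC = 4.4e-6 * 4298 * 100 = 1.89%

1.89%


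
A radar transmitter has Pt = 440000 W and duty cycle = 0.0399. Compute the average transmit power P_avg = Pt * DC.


P_avg = 440000 * 0.0399 = 17556.0 W

17556.0 W


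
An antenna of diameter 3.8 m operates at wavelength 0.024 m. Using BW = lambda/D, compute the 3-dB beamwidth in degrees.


BW_rad = 0.024 / 3.8 = 0.006316
BW_deg = 0.36 degrees

0.36 degrees


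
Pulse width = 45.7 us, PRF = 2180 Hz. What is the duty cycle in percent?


DC = 45.7e-6 * 2180 * 100 = 9.96%

9.96%
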